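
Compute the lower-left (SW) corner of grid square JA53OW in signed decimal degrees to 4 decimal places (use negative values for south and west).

-86.0833, 11.1667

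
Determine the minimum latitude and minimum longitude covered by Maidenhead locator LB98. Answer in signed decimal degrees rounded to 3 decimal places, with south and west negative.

-72.000, 58.000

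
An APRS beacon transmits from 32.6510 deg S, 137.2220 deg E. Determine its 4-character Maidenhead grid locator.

PF87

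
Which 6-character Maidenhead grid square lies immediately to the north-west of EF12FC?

EF12ed

Longitude subsquare f = 5; −1 → 4 = e.
Latitude subsquare c = 2; +1 → 3 = d.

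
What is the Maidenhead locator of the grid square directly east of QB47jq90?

Longitude extended square 9; +1 → 10, wraps to 0, carry into subsquare.
Longitude subsquare j = 9; +1 → 10 = k.
The latitude characters are unchanged.

QB47kq00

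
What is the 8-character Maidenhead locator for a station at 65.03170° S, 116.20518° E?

OC84cx42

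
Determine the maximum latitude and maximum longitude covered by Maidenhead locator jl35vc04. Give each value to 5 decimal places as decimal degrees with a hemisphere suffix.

25.10417° N, 7.75833° E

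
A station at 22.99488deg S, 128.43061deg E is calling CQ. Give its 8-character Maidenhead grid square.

PG47fa11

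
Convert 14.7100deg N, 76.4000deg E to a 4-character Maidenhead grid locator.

Offset from 180°W / 90°S: lon 256.40°, lat 104.71°.
Field: lon ⌊256.40/20⌋ = 12 → M; lat ⌊104.71/10⌋ = 10 → K.
Square: lon ⌊16.40/2⌋ = 8; lat ⌊4.71/1⌋ = 4.

MK84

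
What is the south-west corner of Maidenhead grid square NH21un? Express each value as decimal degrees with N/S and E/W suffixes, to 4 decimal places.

Field N=13, H=7: +13·20° lon, +7·10° lat → SW at lon 80°, lat -20°.
Square 2, 1: +2·2° lon, +1·1° lat → SW at lon 84°, lat -19°.
Subsquare u=20, n=13: +20·0.0833333° lon, +13·0.0416667° lat → SW at lon 85.6667°, lat -18.4583°.
latitude 18.4583° S, longitude 85.6667° E.

18.4583° S, 85.6667° E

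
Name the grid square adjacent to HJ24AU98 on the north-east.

Longitude extended square 9; +1 → 10, wraps to 0, carry into subsquare.
Longitude subsquare a = 0; +1 → 1 = b.
Latitude extended square 8; +1 → 9.

HJ24bu09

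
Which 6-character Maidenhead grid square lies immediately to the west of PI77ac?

PI67xc

Longitude subsquare a = 0; −1 → -1, wraps to 23 = x, carry into square.
Longitude square 7; −1 → 6.
The latitude characters are unchanged.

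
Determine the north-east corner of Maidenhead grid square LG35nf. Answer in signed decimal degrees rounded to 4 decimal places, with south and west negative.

Field L=11, G=6: +11·20° lon, +6·10° lat → SW at lon 40°, lat -30°.
Square 3, 5: +3·2° lon, +5·1° lat → SW at lon 46°, lat -25°.
Subsquare n=13, f=5: +13·0.0833333° lon, +5·0.0416667° lat → SW at lon 47.0833°, lat -24.7917°.
Cell spans 0.0833333° lon × 0.0416667° lat. NE corner is SW corner plus one full cell.
latitude -24.7500, longitude 47.1667.

-24.7500, 47.1667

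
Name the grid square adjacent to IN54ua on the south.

Latitude subsquare a = 0; −1 → -1, wraps to 23 = x, carry into square.
Latitude square 4; −1 → 3.
The longitude characters are unchanged.

IN53ux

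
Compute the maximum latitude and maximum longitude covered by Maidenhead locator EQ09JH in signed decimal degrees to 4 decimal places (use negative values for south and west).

Field E=4, Q=16: +4·20° lon, +16·10° lat → SW at lon -100°, lat 70°.
Square 0, 9: +0·2° lon, +9·1° lat → SW at lon -100°, lat 79°.
Subsquare j=9, h=7: +9·0.0833333° lon, +7·0.0416667° lat → SW at lon -99.25°, lat 79.2917°.
Cell spans 0.0833333° lon × 0.0416667° lat. NE corner is SW corner plus one full cell.
latitude 79.3333, longitude -99.1667.

79.3333, -99.1667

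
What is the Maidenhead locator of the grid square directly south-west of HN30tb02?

HN30sb91

Longitude extended square 0; −1 → -1, wraps to 9, carry into subsquare.
Longitude subsquare t = 19; −1 → 18 = s.
Latitude extended square 2; −1 → 1.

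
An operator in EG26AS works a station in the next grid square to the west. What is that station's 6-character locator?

EG16xs

Longitude subsquare a = 0; −1 → -1, wraps to 23 = x, carry into square.
Longitude square 2; −1 → 1.
The latitude characters are unchanged.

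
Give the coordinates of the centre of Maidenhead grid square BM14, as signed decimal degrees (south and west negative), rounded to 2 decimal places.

34.50, -157.00

Field B=1, M=12: +1·20° lon, +12·10° lat → SW at lon -160°, lat 30°.
Square 1, 4: +1·2° lon, +4·1° lat → SW at lon -158°, lat 34°.
Cell spans 2° lon × 1° lat. Centre is SW corner plus half of each.
latitude 34.50, longitude -157.00.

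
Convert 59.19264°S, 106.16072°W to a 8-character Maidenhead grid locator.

Offset from 180°W / 90°S: lon 73.83928°, lat 30.80736°.
Field (20°×10°, letters A–R): lon ⌊73.83928/20⌋ = 3 → D; lat ⌊30.80736/10⌋ = 3 → D.
Square (2°×1°, digits 0–9): lon ⌊13.83928/2⌋ = 6; lat ⌊0.80736/1⌋ = 0.
Subsquare (5′×2.5′, letters a–x): lon ⌊1.83928/0.0833333⌋ = 22 → w; lat ⌊0.80736/0.0416667⌋ = 19 → t.
Extended square (30″×15″, digits 0–9): lon ⌊0.00595/0.00833333⌋ = 0; lat ⌊0.01569/0.00416667⌋ = 3.

DD60wt03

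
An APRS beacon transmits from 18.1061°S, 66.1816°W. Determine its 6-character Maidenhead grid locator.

FH61vv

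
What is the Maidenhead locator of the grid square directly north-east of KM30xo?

KM40ap

Longitude subsquare x = 23; +1 → 24, wraps to 0 = a, carry into square.
Longitude square 3; +1 → 4.
Latitude subsquare o = 14; +1 → 15 = p.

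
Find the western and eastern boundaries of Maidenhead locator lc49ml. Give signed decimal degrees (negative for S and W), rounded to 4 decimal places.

49.0000, 49.0833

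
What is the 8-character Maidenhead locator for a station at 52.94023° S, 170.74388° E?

Shift to the Maidenhead origin (180°W, 90°S): lon 350.74388, lat 37.05977.
Field: 350.74388/20 → 17 → R, 37.05977/10 → 3 → D; chars RD.
Square: 10.74388/2 → 5, 7.05977/1 → 7; chars 57.
Subsquare: 0.74388/0.0833333 → 8 → i, 0.05977/0.0416667 → 1 → b; chars ib.
Extended square: 0.07721/0.00833333 → 9, 0.01810/0.00416667 → 4; chars 94.

RD57ib94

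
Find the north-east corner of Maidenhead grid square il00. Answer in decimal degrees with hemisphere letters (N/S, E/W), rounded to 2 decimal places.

21.00° N, 18.00° W

Field I=8, L=11: +8·20° lon, +11·10° lat → SW at lon -20°, lat 20°.
Square 0, 0: +0·2° lon, +0·1° lat → SW at lon -20°, lat 20°.
Cell spans 2° lon × 1° lat. NE corner is SW corner plus one full cell.
latitude 21.00° N, longitude 18.00° W.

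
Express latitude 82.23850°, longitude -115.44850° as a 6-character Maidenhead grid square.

Add 180° to longitude and 90° to latitude: 64.5515, 172.2385.
Field: lon ⌊64.5515/20⌋ = 3 → D; lat ⌊172.2385/10⌋ = 17 → R.
Square: lon ⌊4.5515/2⌋ = 2; lat ⌊2.2385/1⌋ = 2.
Subsquare: lon ⌊0.5515/0.0833333⌋ = 6 → g; lat ⌊0.2385/0.0416667⌋ = 5 → f.

DR22gf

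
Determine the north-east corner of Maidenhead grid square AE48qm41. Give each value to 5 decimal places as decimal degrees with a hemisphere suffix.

Field A=0, E=4: +0·20° lon, +4·10° lat → SW at lon -180°, lat -50°.
Square 4, 8: +4·2° lon, +8·1° lat → SW at lon -172°, lat -42°.
Subsquare q=16, m=12: +16·0.0833333° lon, +12·0.0416667° lat → SW at lon -170.667°, lat -41.5°.
Extended square 4, 1: +4·0.00833333° lon, +1·0.00416667° lat → SW at lon -170.633°, lat -41.4958°.
Cell spans 0.00833333° lon × 0.00416667° lat. NE corner is SW corner plus one full cell.
latitude 41.49167° S, longitude 170.62500° W.

41.49167° S, 170.62500° W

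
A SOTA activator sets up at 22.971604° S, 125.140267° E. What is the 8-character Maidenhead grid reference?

PG27na66

Add 180° to longitude and 90° to latitude: 305.14027, 67.02840.
Field: 305.14027/20 → 15 → P, 67.02840/10 → 6 → G; chars PG.
Square: 5.14027/2 → 2, 7.02840/1 → 7; chars 27.
Subsquare: 1.14027/0.0833333 → 13 → n, 0.02840/0.0416667 → 0 → a; chars na.
Extended square: 0.05693/0.00833333 → 6, 0.02840/0.00416667 → 6; chars 66.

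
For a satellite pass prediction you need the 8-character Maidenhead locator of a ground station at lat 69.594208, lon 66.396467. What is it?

Shift to the Maidenhead origin (180°W, 90°S): lon 246.39647, lat 159.59421.
Field (20°×10°, letters A–R): 246.39647/20 → 12 → M, 159.59421/10 → 15 → P; chars MP.
Square (2°×1°, digits 0–9): 6.39647/2 → 3, 9.59421/1 → 9; chars 39.
Subsquare (5′×2.5′, letters a–x): 0.39647/0.0833333 → 4 → e, 0.59421/0.0416667 → 14 → o; chars eo.
Extended square (30″×15″, digits 0–9): 0.06313/0.00833333 → 7, 0.01087/0.00416667 → 2; chars 72.

MP39eo72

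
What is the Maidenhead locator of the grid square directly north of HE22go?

HE22gp

Latitude subsquare o = 14; +1 → 15 = p.
The longitude characters are unchanged.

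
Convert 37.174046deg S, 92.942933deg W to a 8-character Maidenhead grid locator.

Shift to the Maidenhead origin (180°W, 90°S): lon 87.05707, lat 52.82595.
Field: lon ⌊87.05707/20⌋ = 4 → E; lat ⌊52.82595/10⌋ = 5 → F.
Square: lon ⌊7.05707/2⌋ = 3; lat ⌊2.82595/1⌋ = 2.
Subsquare: lon ⌊1.05707/0.0833333⌋ = 12 → m; lat ⌊0.82595/0.0416667⌋ = 19 → t.
Extended square: lon ⌊0.05707/0.00833333⌋ = 6; lat ⌊0.03429/0.00416667⌋ = 8.

EF32mt68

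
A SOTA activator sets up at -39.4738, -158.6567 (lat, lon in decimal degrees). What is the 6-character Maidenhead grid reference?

Offset from 180°W / 90°S: lon 21.3433°, lat 50.5262°.
Field (20°×10°, letters A–R): 21.3433/20 → 1 → B, 50.5262/10 → 5 → F; chars BF.
Square (2°×1°, digits 0–9): 1.3433/2 → 0, 0.5262/1 → 0; chars 00.
Subsquare (5′×2.5′, letters a–x): 1.3433/0.0833333 → 16 → q, 0.5262/0.0416667 → 12 → m; chars qm.

BF00qm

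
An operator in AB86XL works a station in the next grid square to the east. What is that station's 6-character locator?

Longitude subsquare x = 23; +1 → 24, wraps to 0 = a, carry into square.
Longitude square 8; +1 → 9.
The latitude characters are unchanged.

AB96al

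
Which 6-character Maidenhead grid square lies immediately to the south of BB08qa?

BB07qx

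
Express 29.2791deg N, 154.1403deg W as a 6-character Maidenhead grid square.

Offset from 180°W / 90°S: lon 25.8597°, lat 119.2791°.
Field: lon ⌊25.8597/20⌋ = 1 → B; lat ⌊119.2791/10⌋ = 11 → L.
Square: lon ⌊5.8597/2⌋ = 2; lat ⌊9.2791/1⌋ = 9.
Subsquare: lon ⌊1.8597/0.0833333⌋ = 22 → w; lat ⌊0.2791/0.0416667⌋ = 6 → g.

BL29wg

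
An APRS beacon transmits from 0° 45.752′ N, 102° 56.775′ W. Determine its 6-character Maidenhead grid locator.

DJ80ms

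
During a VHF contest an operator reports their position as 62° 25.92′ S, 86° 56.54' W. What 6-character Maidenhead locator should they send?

EC67mn

Shift to the Maidenhead origin (180°W, 90°S): lon 93.0577, lat 27.5680.
Field: lon ⌊93.0577/20⌋ = 4 → E; lat ⌊27.5680/10⌋ = 2 → C.
Square: lon ⌊13.0577/2⌋ = 6; lat ⌊7.5680/1⌋ = 7.
Subsquare: lon ⌊1.0577/0.0833333⌋ = 12 → m; lat ⌊0.5680/0.0416667⌋ = 13 → n.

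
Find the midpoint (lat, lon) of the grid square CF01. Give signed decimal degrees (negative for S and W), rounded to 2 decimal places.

Field C=2, F=5: +2·20° lon, +5·10° lat → SW at lon -140°, lat -40°.
Square 0, 1: +0·2° lon, +1·1° lat → SW at lon -140°, lat -39°.
Cell spans 2° lon × 1° lat. Centre is SW corner plus half of each.
latitude -38.50, longitude -139.00.

-38.50, -139.00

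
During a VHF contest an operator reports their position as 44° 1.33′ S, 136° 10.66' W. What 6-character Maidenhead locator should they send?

CE15vx

Offset from 180°W / 90°S: lon 43.8223°, lat 45.9778°.
Field: 43.8223/20 → 2 → C, 45.9778/10 → 4 → E; chars CE.
Square: 3.8223/2 → 1, 5.9778/1 → 5; chars 15.
Subsquare: 1.8223/0.0833333 → 21 → v, 0.9778/0.0416667 → 23 → x; chars vx.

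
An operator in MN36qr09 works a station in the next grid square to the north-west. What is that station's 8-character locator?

Longitude extended square 0; −1 → -1, wraps to 9, carry into subsquare.
Longitude subsquare q = 16; −1 → 15 = p.
Latitude extended square 9; +1 → 10, wraps to 0, carry into subsquare.
Latitude subsquare r = 17; +1 → 18 = s.

MN36ps90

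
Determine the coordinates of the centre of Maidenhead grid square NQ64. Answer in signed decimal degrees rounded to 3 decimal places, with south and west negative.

74.500, 93.000

Field N=13, Q=16: +13·20° lon, +16·10° lat → SW at lon 80°, lat 70°.
Square 6, 4: +6·2° lon, +4·1° lat → SW at lon 92°, lat 74°.
Cell spans 2° lon × 1° lat. Centre is SW corner plus half of each.
latitude 74.500, longitude 93.000.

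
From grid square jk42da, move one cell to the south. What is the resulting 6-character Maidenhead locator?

JK41dx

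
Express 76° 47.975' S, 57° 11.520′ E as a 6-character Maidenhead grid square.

Shift to the Maidenhead origin (180°W, 90°S): lon 237.1920, lat 13.2004.
Field: lon ⌊237.1920/20⌋ = 11 → L; lat ⌊13.2004/10⌋ = 1 → B.
Square: lon ⌊17.1920/2⌋ = 8; lat ⌊3.2004/1⌋ = 3.
Subsquare: lon ⌊1.1920/0.0833333⌋ = 14 → o; lat ⌊0.2004/0.0416667⌋ = 4 → e.

LB83oe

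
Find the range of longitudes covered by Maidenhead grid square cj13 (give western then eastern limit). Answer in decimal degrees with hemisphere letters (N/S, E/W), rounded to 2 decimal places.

Field C=2, J=9: +2·20° lon, +9·10° lat → SW at lon -140°, lat 0°.
Square 1, 3: +1·2° lon, +3·1° lat → SW at lon -138°, lat 3°.
Cell spans 2° lon × 1° lat.
west 138.00° W, east 136.00° W.

138.00° W, 136.00° W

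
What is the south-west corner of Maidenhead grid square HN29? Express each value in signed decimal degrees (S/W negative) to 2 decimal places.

49.00, -36.00

Field H=7, N=13: +7·20° lon, +13·10° lat → SW at lon -40°, lat 40°.
Square 2, 9: +2·2° lon, +9·1° lat → SW at lon -36°, lat 49°.
latitude 49.00, longitude -36.00.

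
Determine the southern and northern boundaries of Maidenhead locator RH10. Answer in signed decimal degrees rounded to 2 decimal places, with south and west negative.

-20.00, -19.00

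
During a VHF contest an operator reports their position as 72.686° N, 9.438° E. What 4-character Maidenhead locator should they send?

Add 180° to longitude and 90° to latitude: 189.44, 162.69.
Field (20°×10°, letters A–R): 189.44/20 → 9 → J, 162.69/10 → 16 → Q; chars JQ.
Square (2°×1°, digits 0–9): 9.44/2 → 4, 2.69/1 → 2; chars 42.

JQ42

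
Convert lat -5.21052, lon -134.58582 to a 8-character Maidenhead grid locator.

CI24qs99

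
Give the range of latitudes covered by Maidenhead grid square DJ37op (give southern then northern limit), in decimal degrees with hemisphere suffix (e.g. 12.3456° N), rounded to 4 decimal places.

Field D=3, J=9: +3·20° lon, +9·10° lat → SW at lon -120°, lat 0°.
Square 3, 7: +3·2° lon, +7·1° lat → SW at lon -114°, lat 7°.
Subsquare o=14, p=15: +14·0.0833333° lon, +15·0.0416667° lat → SW at lon -112.833°, lat 7.625°.
Cell spans 0.0833333° lon × 0.0416667° lat.
south 7.6250° N, north 7.6667° N.

7.6250° N, 7.6667° N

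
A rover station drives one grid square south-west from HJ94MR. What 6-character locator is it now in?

HJ94lq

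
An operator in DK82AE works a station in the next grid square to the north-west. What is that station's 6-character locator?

Longitude subsquare a = 0; −1 → -1, wraps to 23 = x, carry into square.
Longitude square 8; −1 → 7.
Latitude subsquare e = 4; +1 → 5 = f.

DK72xf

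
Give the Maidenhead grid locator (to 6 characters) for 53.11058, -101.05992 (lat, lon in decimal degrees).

DO93lc

Add 180° to longitude and 90° to latitude: 78.9401, 143.1106.
Field: lon ⌊78.9401/20⌋ = 3 → D; lat ⌊143.1106/10⌋ = 14 → O.
Square: lon ⌊18.9401/2⌋ = 9; lat ⌊3.1106/1⌋ = 3.
Subsquare: lon ⌊0.9401/0.0833333⌋ = 11 → l; lat ⌊0.1106/0.0416667⌋ = 2 → c.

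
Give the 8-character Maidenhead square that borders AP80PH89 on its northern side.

Latitude extended square 9; +1 → 10, wraps to 0, carry into subsquare.
Latitude subsquare h = 7; +1 → 8 = i.
The longitude characters are unchanged.

AP80pi80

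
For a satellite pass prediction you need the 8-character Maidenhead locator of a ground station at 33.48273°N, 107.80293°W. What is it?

DM63cl35

Offset from 180°W / 90°S: lon 72.19707°, lat 123.48273°.
Field (20°×10°, letters A–R): lon ⌊72.19707/20⌋ = 3 → D; lat ⌊123.48273/10⌋ = 12 → M.
Square (2°×1°, digits 0–9): lon ⌊12.19707/2⌋ = 6; lat ⌊3.48273/1⌋ = 3.
Subsquare (5′×2.5′, letters a–x): lon ⌊0.19707/0.0833333⌋ = 2 → c; lat ⌊0.48273/0.0416667⌋ = 11 → l.
Extended square (30″×15″, digits 0–9): lon ⌊0.03040/0.00833333⌋ = 3; lat ⌊0.02440/0.00416667⌋ = 5.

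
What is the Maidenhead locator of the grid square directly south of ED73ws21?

ED73ws20

Latitude extended square 1; −1 → 0.
The longitude characters are unchanged.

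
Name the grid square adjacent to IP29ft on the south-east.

IP29gs

Longitude subsquare f = 5; +1 → 6 = g.
Latitude subsquare t = 19; −1 → 18 = s.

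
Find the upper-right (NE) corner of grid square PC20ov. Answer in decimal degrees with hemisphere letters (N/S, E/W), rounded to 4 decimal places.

69.0833° S, 125.2500° E

Field P=15, C=2: +15·20° lon, +2·10° lat → SW at lon 120°, lat -70°.
Square 2, 0: +2·2° lon, +0·1° lat → SW at lon 124°, lat -70°.
Subsquare o=14, v=21: +14·0.0833333° lon, +21·0.0416667° lat → SW at lon 125.167°, lat -69.125°.
Cell spans 0.0833333° lon × 0.0416667° lat. NE corner is SW corner plus one full cell.
latitude 69.0833° S, longitude 125.2500° E.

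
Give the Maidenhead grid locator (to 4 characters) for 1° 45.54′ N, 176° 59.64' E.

RJ81

Shift to the Maidenhead origin (180°W, 90°S): lon 356.99, lat 91.76.
Field: 356.99/20 → 17 → R, 91.76/10 → 9 → J; chars RJ.
Square: 16.99/2 → 8, 1.76/1 → 1; chars 81.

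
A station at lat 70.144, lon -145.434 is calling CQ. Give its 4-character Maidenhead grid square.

Shift to the Maidenhead origin (180°W, 90°S): lon 34.57, lat 160.14.
Field: lon ⌊34.57/20⌋ = 1 → B; lat ⌊160.14/10⌋ = 16 → Q.
Square: lon ⌊14.57/2⌋ = 7; lat ⌊0.14/1⌋ = 0.

BQ70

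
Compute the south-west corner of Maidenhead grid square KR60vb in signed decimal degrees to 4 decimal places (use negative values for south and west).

Field K=10, R=17: +10·20° lon, +17·10° lat → SW at lon 20°, lat 80°.
Square 6, 0: +6·2° lon, +0·1° lat → SW at lon 32°, lat 80°.
Subsquare v=21, b=1: +21·0.0833333° lon, +1·0.0416667° lat → SW at lon 33.75°, lat 80.0417°.
latitude 80.0417, longitude 33.7500.

80.0417, 33.7500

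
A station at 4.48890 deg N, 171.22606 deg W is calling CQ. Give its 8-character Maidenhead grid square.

AJ44jl27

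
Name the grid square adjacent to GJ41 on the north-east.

GJ52

Longitude square 4; +1 → 5.
Latitude square 1; +1 → 2.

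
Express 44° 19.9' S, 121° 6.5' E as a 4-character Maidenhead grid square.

PE05

Shift to the Maidenhead origin (180°W, 90°S): lon 301.11, lat 45.67.
Field: lon ⌊301.11/20⌋ = 15 → P; lat ⌊45.67/10⌋ = 4 → E.
Square: lon ⌊1.11/2⌋ = 0; lat ⌊5.67/1⌋ = 5.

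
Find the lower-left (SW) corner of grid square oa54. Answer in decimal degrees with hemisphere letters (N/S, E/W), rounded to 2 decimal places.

86.00° S, 110.00° E

Field O=14, A=0: +14·20° lon, +0·10° lat → SW at lon 100°, lat -90°.
Square 5, 4: +5·2° lon, +4·1° lat → SW at lon 110°, lat -86°.
latitude 86.00° S, longitude 110.00° E.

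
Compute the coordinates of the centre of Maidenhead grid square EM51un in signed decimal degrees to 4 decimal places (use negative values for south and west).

31.5625, -88.2917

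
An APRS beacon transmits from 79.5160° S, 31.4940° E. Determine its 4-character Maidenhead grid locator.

KB50

Add 180° to longitude and 90° to latitude: 211.49, 10.48.
Field: lon ⌊211.49/20⌋ = 10 → K; lat ⌊10.48/10⌋ = 1 → B.
Square: lon ⌊11.49/2⌋ = 5; lat ⌊0.48/1⌋ = 0.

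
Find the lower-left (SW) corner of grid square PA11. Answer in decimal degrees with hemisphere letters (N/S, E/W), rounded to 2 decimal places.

89.00° S, 122.00° E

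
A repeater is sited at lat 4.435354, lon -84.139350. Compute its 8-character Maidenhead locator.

EJ74wk34

Offset from 180°W / 90°S: lon 95.86065°, lat 94.43535°.
Field: lon ⌊95.86065/20⌋ = 4 → E; lat ⌊94.43535/10⌋ = 9 → J.
Square: lon ⌊15.86065/2⌋ = 7; lat ⌊4.43535/1⌋ = 4.
Subsquare: lon ⌊1.86065/0.0833333⌋ = 22 → w; lat ⌊0.43535/0.0416667⌋ = 10 → k.
Extended square: lon ⌊0.02732/0.00833333⌋ = 3; lat ⌊0.01869/0.00416667⌋ = 4.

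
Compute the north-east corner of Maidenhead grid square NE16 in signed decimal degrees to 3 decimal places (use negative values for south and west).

Field N=13, E=4: +13·20° lon, +4·10° lat → SW at lon 80°, lat -50°.
Square 1, 6: +1·2° lon, +6·1° lat → SW at lon 82°, lat -44°.
Cell spans 2° lon × 1° lat. NE corner is SW corner plus one full cell.
latitude -43.000, longitude 84.000.

-43.000, 84.000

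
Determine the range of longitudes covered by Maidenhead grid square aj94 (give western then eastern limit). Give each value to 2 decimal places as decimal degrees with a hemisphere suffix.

162.00° W, 160.00° W

Field A=0, J=9: +0·20° lon, +9·10° lat → SW at lon -180°, lat 0°.
Square 9, 4: +9·2° lon, +4·1° lat → SW at lon -162°, lat 4°.
Cell spans 2° lon × 1° lat.
west 162.00° W, east 160.00° W.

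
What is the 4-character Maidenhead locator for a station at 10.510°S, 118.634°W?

DH09

Shift to the Maidenhead origin (180°W, 90°S): lon 61.37, lat 79.49.
Field: lon ⌊61.37/20⌋ = 3 → D; lat ⌊79.49/10⌋ = 7 → H.
Square: lon ⌊1.37/2⌋ = 0; lat ⌊9.49/1⌋ = 9.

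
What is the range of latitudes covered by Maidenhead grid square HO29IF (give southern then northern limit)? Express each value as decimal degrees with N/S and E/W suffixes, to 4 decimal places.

Field H=7, O=14: +7·20° lon, +14·10° lat → SW at lon -40°, lat 50°.
Square 2, 9: +2·2° lon, +9·1° lat → SW at lon -36°, lat 59°.
Subsquare i=8, f=5: +8·0.0833333° lon, +5·0.0416667° lat → SW at lon -35.3333°, lat 59.2083°.
Cell spans 0.0833333° lon × 0.0416667° lat.
south 59.2083° N, north 59.2500° N.

59.2083° N, 59.2500° N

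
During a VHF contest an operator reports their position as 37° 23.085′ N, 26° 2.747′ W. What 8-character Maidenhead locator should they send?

Offset from 180°W / 90°S: lon 153.95422°, lat 127.38475°.
Field: 153.95422/20 → 7 → H, 127.38475/10 → 12 → M; chars HM.
Square: 13.95422/2 → 6, 7.38475/1 → 7; chars 67.
Subsquare: 1.95422/0.0833333 → 23 → x, 0.38475/0.0416667 → 9 → j; chars xj.
Extended square: 0.03755/0.00833333 → 4, 0.00975/0.00416667 → 2; chars 42.

HM67xj42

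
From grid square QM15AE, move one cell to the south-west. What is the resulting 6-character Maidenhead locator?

QM05xd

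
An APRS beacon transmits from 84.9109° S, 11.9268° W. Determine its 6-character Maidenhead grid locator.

IA45ac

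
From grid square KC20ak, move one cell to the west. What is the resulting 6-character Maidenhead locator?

Longitude subsquare a = 0; −1 → -1, wraps to 23 = x, carry into square.
Longitude square 2; −1 → 1.
The latitude characters are unchanged.

KC10xk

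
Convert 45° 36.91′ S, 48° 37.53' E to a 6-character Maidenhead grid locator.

LE44hj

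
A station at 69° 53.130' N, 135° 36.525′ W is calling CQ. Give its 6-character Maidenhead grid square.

CP29ev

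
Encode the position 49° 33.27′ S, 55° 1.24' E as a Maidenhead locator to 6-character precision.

Add 180° to longitude and 90° to latitude: 235.0207, 40.4455.
Field (20°×10°, letters A–R): 235.0207/20 → 11 → L, 40.4455/10 → 4 → E; chars LE.
Square (2°×1°, digits 0–9): 15.0207/2 → 7, 0.4455/1 → 0; chars 70.
Subsquare (5′×2.5′, letters a–x): 1.0207/0.0833333 → 12 → m, 0.4455/0.0416667 → 10 → k; chars mk.

LE70mk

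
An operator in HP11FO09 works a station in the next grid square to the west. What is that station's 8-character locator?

HP11eo99

Longitude extended square 0; −1 → -1, wraps to 9, carry into subsquare.
Longitude subsquare f = 5; −1 → 4 = e.
The latitude characters are unchanged.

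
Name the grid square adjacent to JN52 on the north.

JN53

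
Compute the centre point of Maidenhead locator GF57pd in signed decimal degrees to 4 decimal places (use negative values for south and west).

Field G=6, F=5: +6·20° lon, +5·10° lat → SW at lon -60°, lat -40°.
Square 5, 7: +5·2° lon, +7·1° lat → SW at lon -50°, lat -33°.
Subsquare p=15, d=3: +15·0.0833333° lon, +3·0.0416667° lat → SW at lon -48.75°, lat -32.875°.
Cell spans 0.0833333° lon × 0.0416667° lat. Centre is SW corner plus half of each.
latitude -32.8542, longitude -48.7083.

-32.8542, -48.7083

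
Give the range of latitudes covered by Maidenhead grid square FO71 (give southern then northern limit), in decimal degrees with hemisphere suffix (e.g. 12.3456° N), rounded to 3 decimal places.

Field F=5, O=14: +5·20° lon, +14·10° lat → SW at lon -80°, lat 50°.
Square 7, 1: +7·2° lon, +1·1° lat → SW at lon -66°, lat 51°.
Cell spans 2° lon × 1° lat.
south 51.000° N, north 52.000° N.

51.000° N, 52.000° N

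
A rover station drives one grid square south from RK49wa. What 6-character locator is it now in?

RK48wx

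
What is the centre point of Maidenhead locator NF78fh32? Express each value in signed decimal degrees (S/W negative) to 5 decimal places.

-31.69792, 94.44583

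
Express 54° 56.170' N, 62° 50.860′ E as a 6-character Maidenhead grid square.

MO14kw

Shift to the Maidenhead origin (180°W, 90°S): lon 242.8477, lat 144.9362.
Field: lon ⌊242.8477/20⌋ = 12 → M; lat ⌊144.9362/10⌋ = 14 → O.
Square: lon ⌊2.8477/2⌋ = 1; lat ⌊4.9362/1⌋ = 4.
Subsquare: lon ⌊0.8477/0.0833333⌋ = 10 → k; lat ⌊0.9362/0.0416667⌋ = 22 → w.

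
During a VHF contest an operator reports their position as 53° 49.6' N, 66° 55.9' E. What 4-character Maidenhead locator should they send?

Shift to the Maidenhead origin (180°W, 90°S): lon 246.93, lat 143.83.
Field: 246.93/20 → 12 → M, 143.83/10 → 14 → O; chars MO.
Square: 6.93/2 → 3, 3.83/1 → 3; chars 33.

MO33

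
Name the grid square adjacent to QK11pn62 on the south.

Latitude extended square 2; −1 → 1.
The longitude characters are unchanged.

QK11pn61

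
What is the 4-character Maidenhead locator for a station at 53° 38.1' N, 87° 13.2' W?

EO63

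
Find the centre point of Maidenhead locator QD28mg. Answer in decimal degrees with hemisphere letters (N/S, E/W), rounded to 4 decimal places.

51.7292° S, 145.0417° E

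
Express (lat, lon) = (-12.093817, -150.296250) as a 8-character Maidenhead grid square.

BH47uv47

Shift to the Maidenhead origin (180°W, 90°S): lon 29.70375, lat 77.90618.
Field (20°×10°, letters A–R): 29.70375/20 → 1 → B, 77.90618/10 → 7 → H; chars BH.
Square (2°×1°, digits 0–9): 9.70375/2 → 4, 7.90618/1 → 7; chars 47.
Subsquare (5′×2.5′, letters a–x): 1.70375/0.0833333 → 20 → u, 0.90618/0.0416667 → 21 → v; chars uv.
Extended square (30″×15″, digits 0–9): 0.03708/0.00833333 → 4, 0.03118/0.00416667 → 7; chars 47.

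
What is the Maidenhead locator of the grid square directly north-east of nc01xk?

NC11al

Longitude subsquare x = 23; +1 → 24, wraps to 0 = a, carry into square.
Longitude square 0; +1 → 1.
Latitude subsquare k = 10; +1 → 11 = l.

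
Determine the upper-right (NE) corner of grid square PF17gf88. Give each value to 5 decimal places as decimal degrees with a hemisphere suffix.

Field P=15, F=5: +15·20° lon, +5·10° lat → SW at lon 120°, lat -40°.
Square 1, 7: +1·2° lon, +7·1° lat → SW at lon 122°, lat -33°.
Subsquare g=6, f=5: +6·0.0833333° lon, +5·0.0416667° lat → SW at lon 122.5°, lat -32.7917°.
Extended square 8, 8: +8·0.00833333° lon, +8·0.00416667° lat → SW at lon 122.567°, lat -32.7583°.
Cell spans 0.00833333° lon × 0.00416667° lat. NE corner is SW corner plus one full cell.
latitude 32.75417° S, longitude 122.57500° E.

32.75417° S, 122.57500° E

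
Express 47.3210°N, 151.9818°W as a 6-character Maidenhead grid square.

BN47ah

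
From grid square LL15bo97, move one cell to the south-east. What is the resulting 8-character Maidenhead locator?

LL15co06

Longitude extended square 9; +1 → 10, wraps to 0, carry into subsquare.
Longitude subsquare b = 1; +1 → 2 = c.
Latitude extended square 7; −1 → 6.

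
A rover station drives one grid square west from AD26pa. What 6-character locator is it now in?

Longitude subsquare p = 15; −1 → 14 = o.
The latitude characters are unchanged.

AD26oa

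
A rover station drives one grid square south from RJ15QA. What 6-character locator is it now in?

RJ14qx

Latitude subsquare a = 0; −1 → -1, wraps to 23 = x, carry into square.
Latitude square 5; −1 → 4.
The longitude characters are unchanged.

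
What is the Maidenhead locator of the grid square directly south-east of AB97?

BB06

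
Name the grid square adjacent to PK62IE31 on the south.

Latitude extended square 1; −1 → 0.
The longitude characters are unchanged.

PK62ie30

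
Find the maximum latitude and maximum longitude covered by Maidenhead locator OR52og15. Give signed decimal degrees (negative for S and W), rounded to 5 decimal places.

Field O=14, R=17: +14·20° lon, +17·10° lat → SW at lon 100°, lat 80°.
Square 5, 2: +5·2° lon, +2·1° lat → SW at lon 110°, lat 82°.
Subsquare o=14, g=6: +14·0.0833333° lon, +6·0.0416667° lat → SW at lon 111.167°, lat 82.25°.
Extended square 1, 5: +1·0.00833333° lon, +5·0.00416667° lat → SW at lon 111.175°, lat 82.2708°.
Cell spans 0.00833333° lon × 0.00416667° lat. NE corner is SW corner plus one full cell.
latitude 82.27500, longitude 111.18333.

82.27500, 111.18333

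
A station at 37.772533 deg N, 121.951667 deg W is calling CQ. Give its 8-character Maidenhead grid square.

CM97as55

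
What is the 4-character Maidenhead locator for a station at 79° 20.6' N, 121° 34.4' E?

PQ09

Offset from 180°W / 90°S: lon 301.57°, lat 169.34°.
Field (20°×10°, letters A–R): 301.57/20 → 15 → P, 169.34/10 → 16 → Q; chars PQ.
Square (2°×1°, digits 0–9): 1.57/2 → 0, 9.34/1 → 9; chars 09.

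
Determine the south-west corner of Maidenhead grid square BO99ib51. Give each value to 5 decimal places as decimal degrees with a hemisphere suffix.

Field B=1, O=14: +1·20° lon, +14·10° lat → SW at lon -160°, lat 50°.
Square 9, 9: +9·2° lon, +9·1° lat → SW at lon -142°, lat 59°.
Subsquare i=8, b=1: +8·0.0833333° lon, +1·0.0416667° lat → SW at lon -141.333°, lat 59.0417°.
Extended square 5, 1: +5·0.00833333° lon, +1·0.00416667° lat → SW at lon -141.292°, lat 59.0458°.
latitude 59.04583° N, longitude 141.29167° W.

59.04583° N, 141.29167° W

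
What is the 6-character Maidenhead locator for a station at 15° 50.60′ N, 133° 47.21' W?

Offset from 180°W / 90°S: lon 46.2132°, lat 105.8433°.
Field: lon ⌊46.2132/20⌋ = 2 → C; lat ⌊105.8433/10⌋ = 10 → K.
Square: lon ⌊6.2132/2⌋ = 3; lat ⌊5.8433/1⌋ = 5.
Subsquare: lon ⌊0.2132/0.0833333⌋ = 2 → c; lat ⌊0.8433/0.0416667⌋ = 20 → u.

CK35cu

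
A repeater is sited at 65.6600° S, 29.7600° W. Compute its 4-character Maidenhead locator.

Shift to the Maidenhead origin (180°W, 90°S): lon 150.24, lat 24.34.
Field: 150.24/20 → 7 → H, 24.34/10 → 2 → C; chars HC.
Square: 10.24/2 → 5, 4.34/1 → 4; chars 54.

HC54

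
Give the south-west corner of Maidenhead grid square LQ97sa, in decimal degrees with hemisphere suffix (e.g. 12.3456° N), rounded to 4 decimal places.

77.0000° N, 59.5000° E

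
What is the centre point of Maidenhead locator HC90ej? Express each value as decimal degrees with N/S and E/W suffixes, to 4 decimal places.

69.6042° S, 21.6250° W

Field H=7, C=2: +7·20° lon, +2·10° lat → SW at lon -40°, lat -70°.
Square 9, 0: +9·2° lon, +0·1° lat → SW at lon -22°, lat -70°.
Subsquare e=4, j=9: +4·0.0833333° lon, +9·0.0416667° lat → SW at lon -21.6667°, lat -69.625°.
Cell spans 0.0833333° lon × 0.0416667° lat. Centre is SW corner plus half of each.
latitude 69.6042° S, longitude 21.6250° W.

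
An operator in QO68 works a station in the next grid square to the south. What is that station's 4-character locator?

Latitude square 8; −1 → 7.
The longitude characters are unchanged.

QO67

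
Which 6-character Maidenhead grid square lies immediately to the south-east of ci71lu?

CI71mt

Longitude subsquare l = 11; +1 → 12 = m.
Latitude subsquare u = 20; −1 → 19 = t.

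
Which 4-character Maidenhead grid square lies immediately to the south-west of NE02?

ME91

Longitude square 0; −1 → -1, wraps to 9, carry into field.
Longitude field N = 13; −1 → 12 = M.
Latitude square 2; −1 → 1.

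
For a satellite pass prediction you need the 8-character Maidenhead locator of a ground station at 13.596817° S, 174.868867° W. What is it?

AH26nj56

Add 180° to longitude and 90° to latitude: 5.13113, 76.40318.
Field: 5.13113/20 → 0 → A, 76.40318/10 → 7 → H; chars AH.
Square: 5.13113/2 → 2, 6.40318/1 → 6; chars 26.
Subsquare: 1.13113/0.0833333 → 13 → n, 0.40318/0.0416667 → 9 → j; chars nj.
Extended square: 0.04780/0.00833333 → 5, 0.02818/0.00416667 → 6; chars 56.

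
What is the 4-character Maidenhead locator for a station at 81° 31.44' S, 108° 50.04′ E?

OA48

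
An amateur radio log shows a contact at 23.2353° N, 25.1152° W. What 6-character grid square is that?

HL73kf

Shift to the Maidenhead origin (180°W, 90°S): lon 154.8848, lat 113.2353.
Field: 154.8848/20 → 7 → H, 113.2353/10 → 11 → L; chars HL.
Square: 14.8848/2 → 7, 3.2353/1 → 3; chars 73.
Subsquare: 0.8848/0.0833333 → 10 → k, 0.2353/0.0416667 → 5 → f; chars kf.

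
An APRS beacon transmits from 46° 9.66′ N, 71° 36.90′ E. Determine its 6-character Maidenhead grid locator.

MN56td

Add 180° to longitude and 90° to latitude: 251.6150, 136.1610.
Field: lon ⌊251.6150/20⌋ = 12 → M; lat ⌊136.1610/10⌋ = 13 → N.
Square: lon ⌊11.6150/2⌋ = 5; lat ⌊6.1610/1⌋ = 6.
Subsquare: lon ⌊1.6150/0.0833333⌋ = 19 → t; lat ⌊0.1610/0.0416667⌋ = 3 → d.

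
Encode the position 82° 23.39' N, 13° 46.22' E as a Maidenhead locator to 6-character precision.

JR62vj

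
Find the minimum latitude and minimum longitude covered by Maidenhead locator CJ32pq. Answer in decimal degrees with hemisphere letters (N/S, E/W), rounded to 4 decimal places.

2.6667° N, 132.7500° W

Field C=2, J=9: +2·20° lon, +9·10° lat → SW at lon -140°, lat 0°.
Square 3, 2: +3·2° lon, +2·1° lat → SW at lon -134°, lat 2°.
Subsquare p=15, q=16: +15·0.0833333° lon, +16·0.0416667° lat → SW at lon -132.75°, lat 2.66667°.
latitude 2.6667° N, longitude 132.7500° W.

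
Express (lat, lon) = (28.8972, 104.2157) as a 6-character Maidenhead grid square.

OL28cv

Add 180° to longitude and 90° to latitude: 284.2157, 118.8972.
Field (20°×10°, letters A–R): 284.2157/20 → 14 → O, 118.8972/10 → 11 → L; chars OL.
Square (2°×1°, digits 0–9): 4.2157/2 → 2, 8.8972/1 → 8; chars 28.
Subsquare (5′×2.5′, letters a–x): 0.2157/0.0833333 → 2 → c, 0.8972/0.0416667 → 21 → v; chars cv.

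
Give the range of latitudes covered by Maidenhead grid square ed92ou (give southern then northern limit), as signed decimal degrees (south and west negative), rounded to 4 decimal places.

-57.1667, -57.1250

Field E=4, D=3: +4·20° lon, +3·10° lat → SW at lon -100°, lat -60°.
Square 9, 2: +9·2° lon, +2·1° lat → SW at lon -82°, lat -58°.
Subsquare o=14, u=20: +14·0.0833333° lon, +20·0.0416667° lat → SW at lon -80.8333°, lat -57.1667°.
Cell spans 0.0833333° lon × 0.0416667° lat.
south -57.1667, north -57.1250.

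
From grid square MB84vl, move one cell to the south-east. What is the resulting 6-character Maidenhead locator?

Longitude subsquare v = 21; +1 → 22 = w.
Latitude subsquare l = 11; −1 → 10 = k.

MB84wk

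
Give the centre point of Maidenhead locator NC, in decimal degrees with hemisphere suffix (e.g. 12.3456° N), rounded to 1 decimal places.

Field N=13, C=2: +13·20° lon, +2·10° lat → SW at lon 80°, lat -70°.
Cell spans 20° lon × 10° lat. Centre is SW corner plus half of each.
latitude 65.0° S, longitude 90.0° E.

65.0° S, 90.0° E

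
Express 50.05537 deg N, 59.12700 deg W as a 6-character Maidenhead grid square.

GO00kb

Add 180° to longitude and 90° to latitude: 120.8730, 140.0554.
Field (20°×10°, letters A–R): 120.8730/20 → 6 → G, 140.0554/10 → 14 → O; chars GO.
Square (2°×1°, digits 0–9): 0.8730/2 → 0, 0.0554/1 → 0; chars 00.
Subsquare (5′×2.5′, letters a–x): 0.8730/0.0833333 → 10 → k, 0.0554/0.0416667 → 1 → b; chars kb.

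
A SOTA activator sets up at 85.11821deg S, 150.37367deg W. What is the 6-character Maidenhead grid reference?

BA44tv

Offset from 180°W / 90°S: lon 29.6263°, lat 4.8818°.
Field: 29.6263/20 → 1 → B, 4.8818/10 → 0 → A; chars BA.
Square: 9.6263/2 → 4, 4.8818/1 → 4; chars 44.
Subsquare: 1.6263/0.0833333 → 19 → t, 0.8818/0.0416667 → 21 → v; chars tv.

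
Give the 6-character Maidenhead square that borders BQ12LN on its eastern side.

BQ12mn

Longitude subsquare l = 11; +1 → 12 = m.
The latitude characters are unchanged.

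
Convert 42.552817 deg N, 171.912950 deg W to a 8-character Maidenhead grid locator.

Add 180° to longitude and 90° to latitude: 8.08705, 132.55282.
Field (20°×10°, letters A–R): lon ⌊8.08705/20⌋ = 0 → A; lat ⌊132.55282/10⌋ = 13 → N.
Square (2°×1°, digits 0–9): lon ⌊8.08705/2⌋ = 4; lat ⌊2.55282/1⌋ = 2.
Subsquare (5′×2.5′, letters a–x): lon ⌊0.08705/0.0833333⌋ = 1 → b; lat ⌊0.55282/0.0416667⌋ = 13 → n.
Extended square (30″×15″, digits 0–9): lon ⌊0.00372/0.00833333⌋ = 0; lat ⌊0.01115/0.00416667⌋ = 2.

AN42bn02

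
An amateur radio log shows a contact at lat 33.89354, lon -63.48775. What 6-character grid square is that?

Shift to the Maidenhead origin (180°W, 90°S): lon 116.5122, lat 123.8935.
Field (20°×10°, letters A–R): 116.5122/20 → 5 → F, 123.8935/10 → 12 → M; chars FM.
Square (2°×1°, digits 0–9): 16.5122/2 → 8, 3.8935/1 → 3; chars 83.
Subsquare (5′×2.5′, letters a–x): 0.5122/0.0833333 → 6 → g, 0.8935/0.0416667 → 21 → v; chars gv.

FM83gv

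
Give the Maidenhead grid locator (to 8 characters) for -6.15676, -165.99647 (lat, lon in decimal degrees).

AI73au02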